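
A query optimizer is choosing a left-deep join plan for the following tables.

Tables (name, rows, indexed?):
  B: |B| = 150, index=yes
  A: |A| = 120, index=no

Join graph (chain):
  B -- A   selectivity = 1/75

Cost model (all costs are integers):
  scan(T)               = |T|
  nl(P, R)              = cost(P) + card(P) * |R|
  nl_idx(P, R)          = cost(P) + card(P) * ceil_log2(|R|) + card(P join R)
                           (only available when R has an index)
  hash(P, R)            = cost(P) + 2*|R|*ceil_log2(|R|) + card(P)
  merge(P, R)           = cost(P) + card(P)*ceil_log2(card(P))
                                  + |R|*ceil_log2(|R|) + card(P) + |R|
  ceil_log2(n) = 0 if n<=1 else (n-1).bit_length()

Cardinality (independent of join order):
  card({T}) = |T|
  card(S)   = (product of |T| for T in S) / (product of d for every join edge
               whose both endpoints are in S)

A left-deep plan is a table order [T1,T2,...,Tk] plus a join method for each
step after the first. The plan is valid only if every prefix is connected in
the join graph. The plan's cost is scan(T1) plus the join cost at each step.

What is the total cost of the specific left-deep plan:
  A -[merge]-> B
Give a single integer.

2430

step 1: scan A: cost=120, card=120
step 2: join B via merge
    card(P join B) = 120*150/(75) = 240
    cost = 120 + 120*7 + 150*8 + 120 + 150 = 2430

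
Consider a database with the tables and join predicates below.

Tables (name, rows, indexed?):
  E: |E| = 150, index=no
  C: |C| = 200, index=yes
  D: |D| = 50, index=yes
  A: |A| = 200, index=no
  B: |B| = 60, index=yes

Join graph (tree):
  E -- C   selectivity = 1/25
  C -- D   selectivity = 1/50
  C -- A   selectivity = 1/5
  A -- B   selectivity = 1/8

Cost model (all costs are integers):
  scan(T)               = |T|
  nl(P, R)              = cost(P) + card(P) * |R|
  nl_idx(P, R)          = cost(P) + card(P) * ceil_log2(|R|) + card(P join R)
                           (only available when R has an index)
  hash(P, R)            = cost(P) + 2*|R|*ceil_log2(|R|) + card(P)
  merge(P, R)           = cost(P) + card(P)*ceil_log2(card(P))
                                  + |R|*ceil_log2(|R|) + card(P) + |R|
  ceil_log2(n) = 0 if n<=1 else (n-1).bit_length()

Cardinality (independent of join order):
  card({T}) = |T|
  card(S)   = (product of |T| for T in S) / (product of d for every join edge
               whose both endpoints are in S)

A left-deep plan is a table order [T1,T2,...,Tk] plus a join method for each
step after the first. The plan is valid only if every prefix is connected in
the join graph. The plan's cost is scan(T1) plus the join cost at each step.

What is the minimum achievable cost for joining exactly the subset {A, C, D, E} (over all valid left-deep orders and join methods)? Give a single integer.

Selinger DP over subsets of {A,C,D,E}:
  {E}: scan cost=150, card=150
  {C}: scan cost=200, card=200
  {D}: scan cost=50, card=50
  {A}: scan cost=200, card=200
  {CE}: card=1200; try (C,nl_idx)→2550, (E,hash)→2800, (C,merge)→3300, (E,merge)→3350, (C,hash)→3500, (C,nl)→30150 …(+1); best=2550 via (C,nl_idx)
  {CD}: card=200; try (C,nl_idx)→650, (D,hash)→1000, (D,nl_idx)→1600, (C,merge)→2200, (D,merge)→2350, (C,hash)→3300 …(+2); best=650 via (C,nl_idx)
  {AC}: card=8000; try (C,hash)→3600, (A,hash)→3600, (C,merge)→3800, (A,merge)→3800, (C,nl_idx)→9800, (C,nl)→40200 …(+1); best=3600 via (C,hash)
  {CDE}: card=1200; try (E,hash)→3250, (E,merge)→3800, (D,hash)→4350, (D,nl_idx)→10950, (D,merge)→17300, (E,nl)→30650 …(+1); best=3250 via (E,hash)
  {ACE}: card=48000; try (A,hash)→6950, (E,hash)→14000, (A,merge)→18750, (E,merge)→116950, (A,nl)→242550, (E,nl)→1203600; best=6950 via (A,hash)
  {ACD}: card=8000; try (A,hash)→4050, (A,merge)→4250, (D,hash)→12200, (A,nl)→40650, (D,nl_idx)→59600, (D,merge)→115950 …(+1); best=4050 via (A,hash)
  {ACDE}: card=48000; try (A,hash)→7650, (E,hash)→14450, (A,merge)→19450, (D,hash)→55550, (E,merge)→117400, (A,nl)→243250 …(+4); best=7650 via (A,hash)

7650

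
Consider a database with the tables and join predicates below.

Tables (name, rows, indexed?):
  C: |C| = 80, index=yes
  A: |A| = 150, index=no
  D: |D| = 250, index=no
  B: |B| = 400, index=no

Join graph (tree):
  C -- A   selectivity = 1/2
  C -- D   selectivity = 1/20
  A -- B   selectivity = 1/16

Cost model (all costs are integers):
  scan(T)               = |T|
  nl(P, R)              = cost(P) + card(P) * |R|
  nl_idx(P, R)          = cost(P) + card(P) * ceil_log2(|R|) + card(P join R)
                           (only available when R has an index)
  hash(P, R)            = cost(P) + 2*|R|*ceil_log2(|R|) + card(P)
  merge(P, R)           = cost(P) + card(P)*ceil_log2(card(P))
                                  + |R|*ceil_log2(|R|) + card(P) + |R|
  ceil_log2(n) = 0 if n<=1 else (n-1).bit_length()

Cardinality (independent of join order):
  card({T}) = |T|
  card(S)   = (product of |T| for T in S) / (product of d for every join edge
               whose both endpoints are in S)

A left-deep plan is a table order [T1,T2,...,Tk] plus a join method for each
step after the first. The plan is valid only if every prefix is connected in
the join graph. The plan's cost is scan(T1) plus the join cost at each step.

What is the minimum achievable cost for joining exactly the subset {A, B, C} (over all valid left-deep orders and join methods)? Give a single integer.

Selinger DP over subsets of {A,B,C}:
  {C}: scan cost=80, card=80
  {A}: scan cost=150, card=150
  {B}: scan cost=400, card=400
  {AC}: card=6000; try (C,hash)→1420, (A,merge)→2070, (C,merge)→2140, (A,hash)→2560, (C,nl_idx)→7200, (A,nl)→12080 …(+1); best=1420 via (C,hash)
  {AB}: card=3750; try (A,hash)→3200, (B,merge)→5500, (A,merge)→5750, (B,hash)→7500, (B,nl)→60150, (A,nl)→60400; best=3200 via (A,hash)
  {ABC}: card=150000; try (C,hash)→8070, (B,hash)→14620, (C,merge)→52590, (B,merge)→89420, (C,nl_idx)→179450, (C,nl)→303200 …(+1); best=8070 via (C,hash)

8070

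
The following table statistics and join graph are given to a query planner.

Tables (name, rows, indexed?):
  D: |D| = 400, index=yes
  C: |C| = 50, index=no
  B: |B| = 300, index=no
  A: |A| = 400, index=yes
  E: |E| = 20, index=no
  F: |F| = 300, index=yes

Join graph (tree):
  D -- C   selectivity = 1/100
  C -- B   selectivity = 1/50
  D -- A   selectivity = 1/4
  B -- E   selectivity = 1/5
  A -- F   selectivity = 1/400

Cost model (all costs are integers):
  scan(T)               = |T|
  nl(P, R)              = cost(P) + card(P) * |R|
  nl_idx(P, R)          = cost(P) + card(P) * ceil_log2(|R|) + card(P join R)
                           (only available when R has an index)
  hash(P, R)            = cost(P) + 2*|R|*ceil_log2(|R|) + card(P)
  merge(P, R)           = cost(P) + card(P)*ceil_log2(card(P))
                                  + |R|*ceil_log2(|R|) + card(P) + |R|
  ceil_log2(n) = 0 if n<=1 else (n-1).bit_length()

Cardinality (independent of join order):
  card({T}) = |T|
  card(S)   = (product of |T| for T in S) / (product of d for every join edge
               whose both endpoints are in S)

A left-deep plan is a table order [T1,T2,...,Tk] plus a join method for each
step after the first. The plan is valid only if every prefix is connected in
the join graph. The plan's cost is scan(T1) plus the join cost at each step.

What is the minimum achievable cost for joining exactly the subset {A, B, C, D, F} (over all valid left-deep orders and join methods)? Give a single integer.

Selinger DP over subsets of {A,B,C,D,F}:
  {D}: scan cost=400, card=400
  {C}: scan cost=50, card=50
  {B}: scan cost=300, card=300
  {A}: scan cost=400, card=400
  {F}: scan cost=300, card=300
  {CD}: card=200; try (D,nl_idx)→700, (C,hash)→1400, (D,merge)→4400, (C,merge)→4750, (D,hash)→7300, (D,nl)→20050 …(+1); best=700 via (D,nl_idx)
  {AD}: card=40000; try (D,hash)→8000, (A,hash)→8000, (D,merge)→8400, (A,merge)→8400, (D,nl_idx)→44000, (A,nl_idx)→44000 …(+2); best=8000 via (D,hash)
  {BC}: card=300; try (C,hash)→1200, (B,merge)→3400, (C,merge)→3650, (B,hash)→5500, (B,nl)→15050, (C,nl)→15300; best=1200 via (C,hash)
  {AF}: card=300; try (A,nl_idx)→3300, (F,nl_idx)→4300, (F,hash)→6200, (A,merge)→7300, (F,merge)→7400, (A,hash)→7800 …(+2); best=3300 via (A,nl_idx)
  {BCD}: card=1200; try (D,nl_idx)→5100, (B,merge)→5500, (B,hash)→6300, (D,merge)→8200, (D,hash)→8700, (B,nl)→60700 …(+1); best=5100 via (D,nl_idx)
  {ACD}: card=20000; try (A,merge)→6500, (A,hash)→8100, (A,nl_idx)→22500, (C,hash)→48600, (A,nl)→80700, (C,merge)→688350 …(+1); best=6500 via (A,merge)
  {ADF}: card=30000; try (D,merge)→10300, (D,hash)→10800, (D,nl_idx)→36000, (F,hash)→53400, (D,nl)→123300, (F,nl_idx)→398000 …(+2); best=10300 via (D,merge)
  {ABCD}: card=120000; try (A,hash)→13500, (A,merge)→23500, (B,hash)→31900, (A,nl_idx)→135900, (B,merge)→329500, (A,nl)→485100 …(+1); best=13500 via (A,hash)
  {ACDF}: card=15000; try (F,hash)→31900, (C,hash)→40900, (F,nl_idx)→201500, (F,merge)→329500, (C,merge)→490650, (C,nl)→1510300 …(+1); best=31900 via (F,hash)
  {ABCDF}: card=90000; try (B,hash)→52300, (F,hash)→138900, (B,merge)→259900, (F,nl_idx)→1183500, (F,merge)→2176500, (B,nl)→4531900 …(+1); best=52300 via (B,hash)

52300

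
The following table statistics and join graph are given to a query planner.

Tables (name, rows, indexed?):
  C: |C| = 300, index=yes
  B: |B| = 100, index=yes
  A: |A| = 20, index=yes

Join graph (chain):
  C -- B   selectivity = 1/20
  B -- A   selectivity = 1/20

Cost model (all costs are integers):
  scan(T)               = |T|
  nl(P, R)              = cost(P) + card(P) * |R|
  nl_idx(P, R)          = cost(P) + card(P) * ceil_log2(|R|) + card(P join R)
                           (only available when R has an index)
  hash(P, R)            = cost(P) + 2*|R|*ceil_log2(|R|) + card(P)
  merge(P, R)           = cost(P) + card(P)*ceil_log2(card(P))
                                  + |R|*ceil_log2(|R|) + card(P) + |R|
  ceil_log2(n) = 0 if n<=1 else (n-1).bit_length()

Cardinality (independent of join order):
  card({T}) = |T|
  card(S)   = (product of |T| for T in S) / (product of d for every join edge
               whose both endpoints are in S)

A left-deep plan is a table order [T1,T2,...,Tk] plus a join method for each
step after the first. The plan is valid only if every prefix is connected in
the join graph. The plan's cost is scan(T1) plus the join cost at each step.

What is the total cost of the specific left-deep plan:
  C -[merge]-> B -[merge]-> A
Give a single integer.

22220

step 1: scan C: cost=300, card=300
step 2: join B via merge
    card(P join B) = 300*100/(20) = 1500
    cost = 300 + 300*9 + 100*7 + 300 + 100 = 4100
step 3: join A via merge
    card(P join A) = 1500*20/(20) = 1500
    cost = 4100 + 1500*11 + 20*5 + 1500 + 20 = 22220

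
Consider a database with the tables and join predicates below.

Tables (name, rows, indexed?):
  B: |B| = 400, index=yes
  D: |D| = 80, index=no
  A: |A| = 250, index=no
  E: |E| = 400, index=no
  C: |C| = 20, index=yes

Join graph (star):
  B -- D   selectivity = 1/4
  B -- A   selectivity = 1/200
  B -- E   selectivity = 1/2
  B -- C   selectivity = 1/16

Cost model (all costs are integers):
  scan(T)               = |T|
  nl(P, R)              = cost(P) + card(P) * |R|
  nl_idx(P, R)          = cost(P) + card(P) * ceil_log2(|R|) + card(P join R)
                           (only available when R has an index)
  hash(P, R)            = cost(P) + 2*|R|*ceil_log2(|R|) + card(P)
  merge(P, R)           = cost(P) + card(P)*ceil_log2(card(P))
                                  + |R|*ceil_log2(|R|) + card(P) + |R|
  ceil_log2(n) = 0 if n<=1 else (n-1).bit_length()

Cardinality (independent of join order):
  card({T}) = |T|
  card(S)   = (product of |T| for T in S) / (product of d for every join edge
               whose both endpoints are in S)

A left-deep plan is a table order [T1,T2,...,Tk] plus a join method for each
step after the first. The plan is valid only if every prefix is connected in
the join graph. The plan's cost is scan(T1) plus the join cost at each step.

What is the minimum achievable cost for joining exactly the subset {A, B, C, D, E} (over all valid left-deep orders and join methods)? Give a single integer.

25145

Selinger DP over subsets of {A,B,C,D,E}:
  {B}: scan cost=400, card=400
  {D}: scan cost=80, card=80
  {A}: scan cost=250, card=250
  {E}: scan cost=400, card=400
  {C}: scan cost=20, card=20
  {BD}: card=8000; try (D,hash)→1920, (B,merge)→4720, (D,merge)→5040, (B,hash)→7360, (B,nl_idx)→8800, (B,nl)→32080 …(+1); best=1920 via (D,hash)
  {AB}: card=500; try (B,nl_idx)→3000, (A,hash)→4800, (B,merge)→6500, (A,merge)→6650, (B,hash)→7700, (B,nl)→100250 …(+1); best=3000 via (B,nl_idx)
  {BE}: card=80000; try (E,hash)→8000, (B,hash)→8000, (E,merge)→8400, (B,merge)→8400, (B,nl_idx)→84000, (E,nl)→160400 …(+1); best=8000 via (E,hash)
  {BC}: card=500; try (B,nl_idx)→700, (C,hash)→1000, (C,nl_idx)→2900, (B,merge)→4140, (C,merge)→4520, (B,hash)→7240 …(+2); best=700 via (B,nl_idx)
  {ABD}: card=10000; try (D,hash)→4620, (D,merge)→8640, (A,hash)→13920, (D,nl)→43000, (A,merge)→116170, (A,nl)→2001920; best=4620 via (D,hash)
  {BDE}: card=1600000; try (E,hash)→17120, (D,hash)→89120, (E,merge)→117920, (D,merge)→1448640, (E,nl)→3201920, (D,nl)→6408000; best=17120 via (E,hash)
  {BCD}: card=10000; try (D,hash)→2320, (D,merge)→6340, (C,hash)→10120, (D,nl)→40700, (C,nl_idx)→51920, (C,merge)→114040 …(+1); best=2320 via (D,hash)
  {ABE}: card=100000; try (E,hash)→10700, (E,merge)→12000, (A,hash)→92000, (E,nl)→203000, (A,merge)→1450250, (A,nl)→20008000; best=10700 via (E,hash)
  {ABC}: card=625; try (C,hash)→3700, (A,hash)→5200, (C,nl_idx)→6125, (A,merge)→7950, (C,merge)→8120, (C,nl)→13000 …(+1); best=3700 via (C,hash)
  {BCE}: card=100000; try (E,hash)→8400, (E,merge)→9700, (C,hash)→88200, (E,nl)→200700, (C,nl_idx)→508000, (C,merge)→1448120 …(+1); best=8400 via (E,hash)
  {ABDE}: card=2000000; try (E,hash)→21820, (D,hash)→111820, (E,merge)→158620, (A,hash)→1621120, (D,merge)→1811340, (E,nl)→4004620 …(+3); best=21820 via (E,hash)
  {ABCD}: card=12500; try (D,hash)→5445, (D,merge)→11215, (C,hash)→14820, (A,hash)→16320, (D,nl)→53700, (C,nl_idx)→67120 …(+4); best=5445 via (D,hash)
  {BCDE}: card=2000000; try (E,hash)→19520, (D,hash)→109520, (E,merge)→156320, (C,hash)→1617320, (D,merge)→1809040, (E,nl)→4002320 …(+4); best=19520 via (E,hash)
  {ABCE}: card=125000; try (E,hash)→11525, (E,merge)→14575, (C,hash)→110900, (A,hash)→112400, (E,nl)→253700, (C,nl_idx)→635700 …(+4); best=11525 via (E,hash)
  {ABCDE}: card=2500000; try (E,hash)→25145, (D,hash)→137645, (E,merge)→196945, (C,hash)→2022020, (A,hash)→2023520, (D,merge)→2262165 …(+7); best=25145 via (E,hash)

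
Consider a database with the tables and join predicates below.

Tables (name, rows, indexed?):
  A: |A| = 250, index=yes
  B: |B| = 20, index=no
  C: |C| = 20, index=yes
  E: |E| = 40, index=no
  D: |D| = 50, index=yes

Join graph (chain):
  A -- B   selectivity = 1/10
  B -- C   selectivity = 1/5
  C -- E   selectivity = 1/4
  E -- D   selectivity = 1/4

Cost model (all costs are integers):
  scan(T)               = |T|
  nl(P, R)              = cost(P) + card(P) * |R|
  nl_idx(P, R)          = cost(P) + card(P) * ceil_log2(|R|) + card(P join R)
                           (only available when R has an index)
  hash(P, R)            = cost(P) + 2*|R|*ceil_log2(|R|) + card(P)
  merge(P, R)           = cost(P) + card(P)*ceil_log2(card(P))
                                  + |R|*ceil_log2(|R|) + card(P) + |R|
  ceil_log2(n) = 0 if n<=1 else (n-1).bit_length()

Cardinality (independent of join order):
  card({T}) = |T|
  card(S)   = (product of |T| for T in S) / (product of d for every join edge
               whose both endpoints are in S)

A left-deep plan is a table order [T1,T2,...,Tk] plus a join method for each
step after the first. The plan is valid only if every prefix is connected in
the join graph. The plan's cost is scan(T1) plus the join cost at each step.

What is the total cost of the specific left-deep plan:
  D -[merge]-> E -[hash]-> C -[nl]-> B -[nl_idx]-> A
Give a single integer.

381380

step 1: scan D: cost=50, card=50
step 2: join E via merge
    card(P join E) = 50*40/(4) = 500
    cost = 50 + 50*6 + 40*6 + 50 + 40 = 680
step 3: join C via hash
    card(P join C) = 500*20/(4) = 2500
    cost = 680 + 2*20*5 + 500 = 1380
step 4: join B via nl
    card(P join B) = 2500*20/(5) = 10000
    cost = 1380 + 2500*20 = 51380
step 5: join A via nl_idx
    card(P join A) = 10000*250/(10) = 250000
    cost = 51380 + 10000*8 + 250000 = 381380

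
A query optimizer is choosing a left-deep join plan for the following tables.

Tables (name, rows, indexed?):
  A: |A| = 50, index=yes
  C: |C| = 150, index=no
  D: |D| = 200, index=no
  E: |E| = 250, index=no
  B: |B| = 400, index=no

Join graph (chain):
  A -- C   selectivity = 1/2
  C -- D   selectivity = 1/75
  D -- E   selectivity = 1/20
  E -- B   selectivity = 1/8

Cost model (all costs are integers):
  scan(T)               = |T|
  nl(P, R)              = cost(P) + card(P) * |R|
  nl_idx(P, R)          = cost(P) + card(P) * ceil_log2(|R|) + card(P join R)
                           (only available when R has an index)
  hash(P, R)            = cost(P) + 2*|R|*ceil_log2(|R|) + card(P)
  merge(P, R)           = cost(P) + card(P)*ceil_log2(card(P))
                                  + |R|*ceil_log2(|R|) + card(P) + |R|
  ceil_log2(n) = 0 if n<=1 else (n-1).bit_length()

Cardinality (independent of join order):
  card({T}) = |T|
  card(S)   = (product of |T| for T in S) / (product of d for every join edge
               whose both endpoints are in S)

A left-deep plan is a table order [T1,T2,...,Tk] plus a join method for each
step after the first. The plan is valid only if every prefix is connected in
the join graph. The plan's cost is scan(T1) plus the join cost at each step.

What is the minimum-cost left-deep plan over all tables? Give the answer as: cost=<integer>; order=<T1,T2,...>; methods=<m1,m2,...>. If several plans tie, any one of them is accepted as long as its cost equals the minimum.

cost=145000; order=D,C,E,A,B; methods=hash,hash,hash,hash

Selinger DP (subsets sized 1..n):
  {A}: scan cost=50, card=50
  {C}: scan cost=150, card=150
  {D}: scan cost=200, card=200
  {E}: scan cost=250, card=250
  {B}: scan cost=400, card=400
  {AC}: card=3750; try (A,hash)→900, (C,merge)→1750, (A,merge)→1850, (C,hash)→2500, (A,nl_idx)→4800, (C,nl)→7550 …(+1); best=900 via (A,hash)
  {CD}: card=400; try (C,hash)→2800, (D,merge)→3300, (C,merge)→3350, (D,hash)→3500, (D,nl)→30150, (C,nl)→30200; best=2800 via (C,hash)
  {DE}: card=2500; try (D,hash)→3700, (E,merge)→4250, (D,merge)→4300, (E,hash)→4400, (E,nl)→50200, (D,nl)→50250; best=3700 via (D,hash)
  {BE}: card=12500; try (E,hash)→4800, (B,merge)→6500, (E,merge)→6650, (B,hash)→7700, (B,nl)→100250, (E,nl)→100400; best=4800 via (E,hash)
  {ACD}: card=10000; try (A,hash)→3800, (A,merge)→7150, (D,hash)→7850, (A,nl_idx)→15200, (A,nl)→22800, (D,merge)→51450 …(+1); best=3800 via (A,hash)
  {CDE}: card=5000; try (E,hash)→7200, (C,hash)→8600, (E,merge)→9050, (C,merge)→37550, (E,nl)→102800, (C,nl)→378700; best=7200 via (E,hash)
  {BDE}: card=125000; try (B,hash)→13400, (D,hash)→20500, (B,merge)→40200, (D,merge)→194100, (B,nl)→1003700, (D,nl)→2504800; best=13400 via (B,hash)
  {ACDE}: card=125000; try (A,hash)→12800, (E,hash)→17800, (A,merge)→77550, (E,merge)→156050, (A,nl_idx)→162200, (A,nl)→257200 …(+1); best=12800 via (A,hash)
  {BCDE}: card=250000; try (B,hash)→19400, (B,merge)→81200, (C,hash)→140800, (B,nl)→2007200, (C,merge)→2264750, (C,nl)→18763400; best=19400 via (B,hash)
  {ABCDE}: card=6250000; try (B,hash)→145000, (A,hash)→270000, (B,merge)→2266800, (A,merge)→4769750, (A,nl_idx)→7769400, (A,nl)→12519400 …(+1); best=145000 via (B,hash)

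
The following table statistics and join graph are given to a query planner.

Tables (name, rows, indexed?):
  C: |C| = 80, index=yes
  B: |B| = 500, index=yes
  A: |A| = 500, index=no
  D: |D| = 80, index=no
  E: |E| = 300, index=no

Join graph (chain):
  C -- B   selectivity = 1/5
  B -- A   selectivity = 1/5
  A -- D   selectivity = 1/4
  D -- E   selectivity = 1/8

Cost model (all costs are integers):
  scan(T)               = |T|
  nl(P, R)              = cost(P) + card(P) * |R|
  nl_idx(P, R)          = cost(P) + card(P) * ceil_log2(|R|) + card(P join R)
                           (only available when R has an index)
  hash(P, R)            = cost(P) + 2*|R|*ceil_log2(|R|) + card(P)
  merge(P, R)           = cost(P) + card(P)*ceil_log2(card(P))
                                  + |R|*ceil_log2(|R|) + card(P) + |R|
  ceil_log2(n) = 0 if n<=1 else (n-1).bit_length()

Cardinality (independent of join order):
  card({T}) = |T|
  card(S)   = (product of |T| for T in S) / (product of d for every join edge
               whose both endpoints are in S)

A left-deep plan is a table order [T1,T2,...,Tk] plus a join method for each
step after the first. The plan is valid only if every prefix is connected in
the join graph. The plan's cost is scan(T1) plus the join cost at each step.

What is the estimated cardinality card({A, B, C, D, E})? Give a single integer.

Tables in S: A(500), B(500), C(80), D(80), E(300)
Edges inside S: C-B(d=5), B-A(d=5), A-D(d=4), D-E(d=8)
numerator = 500 * 500 * 80 * 80 * 300 = 480000000000
denominator = 5 * 5 * 4 * 8 = 800
card(S) = 480000000000 / 800 = 600000000

600000000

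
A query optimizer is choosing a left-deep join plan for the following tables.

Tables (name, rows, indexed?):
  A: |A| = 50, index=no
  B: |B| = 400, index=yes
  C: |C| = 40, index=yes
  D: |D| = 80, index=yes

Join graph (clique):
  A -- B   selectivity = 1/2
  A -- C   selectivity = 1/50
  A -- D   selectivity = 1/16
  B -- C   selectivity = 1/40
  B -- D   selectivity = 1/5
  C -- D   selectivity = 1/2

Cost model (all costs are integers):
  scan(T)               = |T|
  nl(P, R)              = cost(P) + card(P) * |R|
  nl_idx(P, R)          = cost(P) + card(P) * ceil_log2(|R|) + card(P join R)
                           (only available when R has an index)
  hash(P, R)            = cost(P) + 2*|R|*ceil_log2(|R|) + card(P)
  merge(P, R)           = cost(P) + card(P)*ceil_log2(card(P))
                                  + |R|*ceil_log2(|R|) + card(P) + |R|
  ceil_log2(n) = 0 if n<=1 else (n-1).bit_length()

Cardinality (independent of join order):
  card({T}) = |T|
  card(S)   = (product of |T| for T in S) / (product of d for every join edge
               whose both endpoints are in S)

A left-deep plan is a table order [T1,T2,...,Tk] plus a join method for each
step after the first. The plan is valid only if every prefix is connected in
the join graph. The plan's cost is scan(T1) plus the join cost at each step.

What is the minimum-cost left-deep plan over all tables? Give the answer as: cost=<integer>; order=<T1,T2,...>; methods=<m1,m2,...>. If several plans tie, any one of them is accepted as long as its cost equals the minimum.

cost=1770; order=A,C,D,B; methods=nl_idx,nl_idx,nl_idx

Selinger DP (subsets sized 1..n):
  {A}: scan cost=50, card=50
  {B}: scan cost=400, card=400
  {C}: scan cost=40, card=40
  {D}: scan cost=80, card=80
  {AB}: card=10000; try (A,hash)→1400, (B,merge)→4400, (A,merge)→4750, (B,hash)→7300, (B,nl_idx)→10500, (B,nl)→20050 …(+1); best=1400 via (A,hash)
  {AC}: card=40; try (C,nl_idx)→390, (C,hash)→580, (A,merge)→670, (C,merge)→680, (A,hash)→680, (A,nl)→2040 …(+1); best=390 via (C,nl_idx)
  {AD}: card=250; try (D,nl_idx)→650, (A,hash)→760, (D,merge)→1040, (A,merge)→1070, (D,hash)→1220, (D,nl)→4050 …(+1); best=650 via (D,nl_idx)
  {BC}: card=400; try (B,nl_idx)→800, (C,hash)→1280, (C,nl_idx)→3200, (B,merge)→4320, (C,merge)→4680, (B,hash)→7280 …(+2); best=800 via (B,nl_idx)
  {BD}: card=6400; try (D,hash)→1920, (B,merge)→4720, (D,merge)→5040, (B,nl_idx)→7200, (B,hash)→7360, (D,nl_idx)→9600 …(+2); best=1920 via (D,hash)
  {CD}: card=1600; try (C,hash)→640, (D,merge)→960, (C,merge)→1000, (D,hash)→1200, (D,nl_idx)→1920, (C,nl_idx)→2160 …(+2); best=640 via (C,hash)
  {ABC}: card=200; try (B,nl_idx)→950, (A,hash)→1800, (B,merge)→4670, (A,merge)→5150, (B,hash)→7630, (C,hash)→11880 …(+5); best=950 via (B,nl_idx)
  {ABD}: card=10000; try (B,merge)→6900, (B,hash)→8100, (A,hash)→8920, (D,hash)→12520, (B,nl_idx)→12900, (D,nl_idx)→81400 …(+5); best=6900 via (B,merge)
  {ACD}: card=100; try (D,nl_idx)→770, (D,merge)→1310, (C,hash)→1380, (D,hash)→1550, (C,nl_idx)→2250, (A,hash)→2840 …(+5); best=770 via (D,nl_idx)
  {BCD}: card=3200; try (D,hash)→2320, (D,merge)→5440, (D,nl_idx)→6800, (C,hash)→8800, (B,hash)→9440, (B,nl_idx)→18240 …(+6); best=2320 via (D,hash)
  {ABCD}: card=100; try (B,nl_idx)→1770, (D,hash)→2270, (D,nl_idx)→2450, (D,merge)→3390, (B,merge)→5570, (A,hash)→6120 …(+9); best=1770 via (B,nl_idx)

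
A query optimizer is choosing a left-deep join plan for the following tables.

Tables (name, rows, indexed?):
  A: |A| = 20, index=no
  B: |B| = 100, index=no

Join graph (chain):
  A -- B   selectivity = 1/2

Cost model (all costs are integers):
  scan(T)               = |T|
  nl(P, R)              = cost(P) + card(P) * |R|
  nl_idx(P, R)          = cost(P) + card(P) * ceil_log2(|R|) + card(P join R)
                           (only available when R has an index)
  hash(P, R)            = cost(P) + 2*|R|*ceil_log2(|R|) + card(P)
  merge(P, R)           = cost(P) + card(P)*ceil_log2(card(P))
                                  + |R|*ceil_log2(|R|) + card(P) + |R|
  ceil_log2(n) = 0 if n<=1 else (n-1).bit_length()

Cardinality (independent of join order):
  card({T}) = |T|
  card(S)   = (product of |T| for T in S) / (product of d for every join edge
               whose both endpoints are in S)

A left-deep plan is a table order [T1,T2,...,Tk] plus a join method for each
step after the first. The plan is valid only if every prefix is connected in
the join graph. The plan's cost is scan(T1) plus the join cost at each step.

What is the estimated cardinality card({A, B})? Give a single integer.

1000

Tables in S: A(20), B(100)
Edges inside S: A-B(d=2)
numerator = 20 * 100 = 2000
denominator = 2 = 2
card(S) = 2000 / 2 = 1000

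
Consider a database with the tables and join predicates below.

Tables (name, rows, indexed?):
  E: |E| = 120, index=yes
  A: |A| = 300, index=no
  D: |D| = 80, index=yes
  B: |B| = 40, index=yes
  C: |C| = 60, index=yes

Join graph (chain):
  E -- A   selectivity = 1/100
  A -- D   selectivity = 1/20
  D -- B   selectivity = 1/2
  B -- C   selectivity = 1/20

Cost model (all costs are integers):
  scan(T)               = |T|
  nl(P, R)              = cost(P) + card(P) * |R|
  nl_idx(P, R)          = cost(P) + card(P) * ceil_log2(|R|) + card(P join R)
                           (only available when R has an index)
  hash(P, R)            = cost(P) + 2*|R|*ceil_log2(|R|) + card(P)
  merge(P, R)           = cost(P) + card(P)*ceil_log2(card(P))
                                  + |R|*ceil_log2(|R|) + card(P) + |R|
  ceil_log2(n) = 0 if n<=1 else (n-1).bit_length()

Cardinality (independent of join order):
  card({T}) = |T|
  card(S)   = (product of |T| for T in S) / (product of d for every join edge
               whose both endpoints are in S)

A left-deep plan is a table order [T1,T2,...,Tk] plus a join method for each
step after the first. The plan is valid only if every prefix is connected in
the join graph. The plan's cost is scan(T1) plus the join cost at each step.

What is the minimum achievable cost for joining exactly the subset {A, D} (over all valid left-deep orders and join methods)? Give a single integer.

1720

Selinger DP over subsets of {A,D}:
  {A}: scan cost=300, card=300
  {D}: scan cost=80, card=80
  {AD}: card=1200; try (D,hash)→1720, (D,nl_idx)→3600, (A,merge)→3720, (D,merge)→3940, (A,hash)→5560, (A,nl)→24080 …(+1); best=1720 via (D,hash)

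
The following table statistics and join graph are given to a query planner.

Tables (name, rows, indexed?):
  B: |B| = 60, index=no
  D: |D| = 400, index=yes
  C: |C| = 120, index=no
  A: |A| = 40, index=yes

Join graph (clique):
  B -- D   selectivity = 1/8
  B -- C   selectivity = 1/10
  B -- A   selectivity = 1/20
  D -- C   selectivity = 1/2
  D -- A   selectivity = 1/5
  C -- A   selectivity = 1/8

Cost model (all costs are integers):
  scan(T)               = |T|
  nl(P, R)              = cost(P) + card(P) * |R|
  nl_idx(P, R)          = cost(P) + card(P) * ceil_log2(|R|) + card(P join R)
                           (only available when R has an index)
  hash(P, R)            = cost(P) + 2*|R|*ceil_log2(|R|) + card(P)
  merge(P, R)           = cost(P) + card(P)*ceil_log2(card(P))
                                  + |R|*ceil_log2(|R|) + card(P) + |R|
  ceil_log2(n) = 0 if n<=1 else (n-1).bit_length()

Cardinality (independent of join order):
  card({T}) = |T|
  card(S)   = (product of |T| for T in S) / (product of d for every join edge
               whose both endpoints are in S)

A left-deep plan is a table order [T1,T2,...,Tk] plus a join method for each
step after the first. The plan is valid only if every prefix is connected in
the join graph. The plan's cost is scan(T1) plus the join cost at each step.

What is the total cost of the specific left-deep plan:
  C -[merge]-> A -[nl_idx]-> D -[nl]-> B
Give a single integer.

1470760

step 1: scan C: cost=120, card=120
step 2: join A via merge
    card(P join A) = 120*40/(8) = 600
    cost = 120 + 120*7 + 40*6 + 120 + 40 = 1360
step 3: join D via nl_idx
    card(P join D) = 600*400/(2*5) = 24000
    cost = 1360 + 600*9 + 24000 = 30760
step 4: join B via nl
    card(P join B) = 24000*60/(8*10*20) = 900
    cost = 30760 + 24000*60 = 1470760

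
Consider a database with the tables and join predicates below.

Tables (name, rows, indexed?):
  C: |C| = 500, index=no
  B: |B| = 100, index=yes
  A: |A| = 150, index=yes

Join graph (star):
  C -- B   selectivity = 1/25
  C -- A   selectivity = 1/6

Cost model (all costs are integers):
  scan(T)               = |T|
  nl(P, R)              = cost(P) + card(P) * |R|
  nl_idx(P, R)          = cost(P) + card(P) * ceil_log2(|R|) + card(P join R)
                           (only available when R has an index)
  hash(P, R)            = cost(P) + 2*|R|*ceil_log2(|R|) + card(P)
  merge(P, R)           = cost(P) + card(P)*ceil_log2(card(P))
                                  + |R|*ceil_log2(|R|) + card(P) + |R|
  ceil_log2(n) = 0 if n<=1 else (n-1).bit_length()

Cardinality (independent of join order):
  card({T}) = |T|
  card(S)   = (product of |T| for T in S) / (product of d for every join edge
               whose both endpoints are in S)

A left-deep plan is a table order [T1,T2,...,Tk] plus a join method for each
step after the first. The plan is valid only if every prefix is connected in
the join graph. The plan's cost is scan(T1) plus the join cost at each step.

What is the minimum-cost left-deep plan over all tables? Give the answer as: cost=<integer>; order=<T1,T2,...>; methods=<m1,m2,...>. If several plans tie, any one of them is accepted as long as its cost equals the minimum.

Selinger DP (subsets sized 1..n):
  {C}: scan cost=500, card=500
  {B}: scan cost=100, card=100
  {A}: scan cost=150, card=150
  {BC}: card=2000; try (B,hash)→2400, (C,merge)→5900, (B,nl_idx)→6000, (B,merge)→6300, (C,hash)→9200, (C,nl)→50100 …(+1); best=2400 via (B,hash)
  {AC}: card=12500; try (A,hash)→3400, (C,merge)→6500, (A,merge)→6850, (C,hash)→9300, (A,nl_idx)→17000, (C,nl)→75150 …(+1); best=3400 via (A,hash)
  {ABC}: card=50000; try (A,hash)→6800, (B,hash)→17300, (A,merge)→27750, (A,nl_idx)→68400, (B,nl_idx)→140900, (B,merge)→191700 …(+2); best=6800 via (A,hash)

cost=6800; order=C,B,A; methods=hash,hash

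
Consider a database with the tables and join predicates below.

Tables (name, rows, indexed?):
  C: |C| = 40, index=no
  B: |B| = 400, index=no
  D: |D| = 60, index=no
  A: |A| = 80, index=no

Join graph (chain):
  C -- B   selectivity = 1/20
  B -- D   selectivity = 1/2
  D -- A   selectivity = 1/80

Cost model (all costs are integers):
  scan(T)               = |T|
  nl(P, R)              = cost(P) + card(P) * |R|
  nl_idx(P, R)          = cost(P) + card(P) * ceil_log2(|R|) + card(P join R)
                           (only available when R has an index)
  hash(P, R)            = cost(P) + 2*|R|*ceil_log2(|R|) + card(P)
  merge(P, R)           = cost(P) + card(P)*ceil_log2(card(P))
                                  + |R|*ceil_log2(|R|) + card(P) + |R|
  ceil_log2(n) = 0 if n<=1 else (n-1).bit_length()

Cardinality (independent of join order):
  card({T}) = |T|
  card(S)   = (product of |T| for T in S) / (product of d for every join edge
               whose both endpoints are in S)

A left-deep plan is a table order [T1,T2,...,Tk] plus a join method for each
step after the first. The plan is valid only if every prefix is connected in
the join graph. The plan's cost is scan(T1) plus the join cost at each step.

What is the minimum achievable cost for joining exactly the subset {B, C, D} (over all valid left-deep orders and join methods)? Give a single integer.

Selinger DP over subsets of {B,C,D}:
  {C}: scan cost=40, card=40
  {B}: scan cost=400, card=400
  {D}: scan cost=60, card=60
  {BC}: card=800; try (C,hash)→1280, (B,merge)→4320, (C,merge)→4680, (B,hash)→7280, (B,nl)→16040, (C,nl)→16400; best=1280 via (C,hash)
  {BD}: card=12000; try (D,hash)→1520, (B,merge)→4480, (D,merge)→4820, (B,hash)→7320, (B,nl)→24060, (D,nl)→24400; best=1520 via (D,hash)
  {BCD}: card=24000; try (D,hash)→2800, (D,merge)→10500, (C,hash)→14000, (D,nl)→49280, (C,merge)→181800, (C,nl)→481520; best=2800 via (D,hash)

2800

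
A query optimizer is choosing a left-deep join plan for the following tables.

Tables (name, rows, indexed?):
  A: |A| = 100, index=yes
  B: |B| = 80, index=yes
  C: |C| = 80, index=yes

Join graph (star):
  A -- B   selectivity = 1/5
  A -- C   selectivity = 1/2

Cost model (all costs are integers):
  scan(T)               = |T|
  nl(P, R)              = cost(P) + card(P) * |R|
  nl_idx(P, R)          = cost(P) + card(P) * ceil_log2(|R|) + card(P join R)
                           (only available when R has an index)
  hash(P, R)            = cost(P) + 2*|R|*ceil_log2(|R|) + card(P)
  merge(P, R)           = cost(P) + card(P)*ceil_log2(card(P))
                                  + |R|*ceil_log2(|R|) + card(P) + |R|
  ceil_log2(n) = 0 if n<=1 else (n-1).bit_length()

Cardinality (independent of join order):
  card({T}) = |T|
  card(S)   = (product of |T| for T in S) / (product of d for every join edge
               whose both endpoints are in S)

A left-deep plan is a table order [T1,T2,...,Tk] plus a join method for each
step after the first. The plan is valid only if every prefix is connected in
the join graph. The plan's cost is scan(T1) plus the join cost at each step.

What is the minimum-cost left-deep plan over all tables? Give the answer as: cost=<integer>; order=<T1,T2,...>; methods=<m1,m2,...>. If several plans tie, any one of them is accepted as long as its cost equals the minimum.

Selinger DP (subsets sized 1..n):
  {A}: scan cost=100, card=100
  {B}: scan cost=80, card=80
  {C}: scan cost=80, card=80
  {AB}: card=1600; try (B,hash)→1320, (A,merge)→1520, (B,merge)→1540, (A,hash)→1560, (A,nl_idx)→2240, (B,nl_idx)→2400 …(+2); best=1320 via (B,hash)
  {AC}: card=4000; try (C,hash)→1320, (A,merge)→1520, (C,merge)→1540, (A,hash)→1560, (A,nl_idx)→4640, (C,nl_idx)→4800 …(+2); best=1320 via (C,hash)
  {ABC}: card=64000; try (C,hash)→4040, (B,hash)→6440, (C,merge)→21160, (B,merge)→53960, (C,nl_idx)→76520, (B,nl_idx)→93320 …(+2); best=4040 via (C,hash)

cost=4040; order=A,B,C; methods=hash,hash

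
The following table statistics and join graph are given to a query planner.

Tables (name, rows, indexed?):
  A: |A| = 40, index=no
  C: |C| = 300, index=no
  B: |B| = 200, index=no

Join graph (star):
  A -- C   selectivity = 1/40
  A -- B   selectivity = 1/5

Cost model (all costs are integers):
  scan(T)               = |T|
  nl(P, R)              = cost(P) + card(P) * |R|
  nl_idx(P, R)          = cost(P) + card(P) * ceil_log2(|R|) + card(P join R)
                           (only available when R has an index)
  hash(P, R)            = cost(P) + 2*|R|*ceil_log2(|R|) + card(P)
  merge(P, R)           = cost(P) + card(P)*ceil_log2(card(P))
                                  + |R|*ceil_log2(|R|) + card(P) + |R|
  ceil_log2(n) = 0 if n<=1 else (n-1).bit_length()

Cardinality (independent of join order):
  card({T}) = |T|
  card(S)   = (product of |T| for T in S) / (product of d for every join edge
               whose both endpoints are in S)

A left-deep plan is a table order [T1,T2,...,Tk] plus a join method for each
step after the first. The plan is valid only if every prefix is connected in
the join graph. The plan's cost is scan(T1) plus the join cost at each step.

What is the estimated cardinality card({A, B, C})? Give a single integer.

Tables in S: A(40), B(200), C(300)
Edges inside S: A-C(d=40), A-B(d=5)
numerator = 40 * 200 * 300 = 2400000
denominator = 40 * 5 = 200
card(S) = 2400000 / 200 = 12000

12000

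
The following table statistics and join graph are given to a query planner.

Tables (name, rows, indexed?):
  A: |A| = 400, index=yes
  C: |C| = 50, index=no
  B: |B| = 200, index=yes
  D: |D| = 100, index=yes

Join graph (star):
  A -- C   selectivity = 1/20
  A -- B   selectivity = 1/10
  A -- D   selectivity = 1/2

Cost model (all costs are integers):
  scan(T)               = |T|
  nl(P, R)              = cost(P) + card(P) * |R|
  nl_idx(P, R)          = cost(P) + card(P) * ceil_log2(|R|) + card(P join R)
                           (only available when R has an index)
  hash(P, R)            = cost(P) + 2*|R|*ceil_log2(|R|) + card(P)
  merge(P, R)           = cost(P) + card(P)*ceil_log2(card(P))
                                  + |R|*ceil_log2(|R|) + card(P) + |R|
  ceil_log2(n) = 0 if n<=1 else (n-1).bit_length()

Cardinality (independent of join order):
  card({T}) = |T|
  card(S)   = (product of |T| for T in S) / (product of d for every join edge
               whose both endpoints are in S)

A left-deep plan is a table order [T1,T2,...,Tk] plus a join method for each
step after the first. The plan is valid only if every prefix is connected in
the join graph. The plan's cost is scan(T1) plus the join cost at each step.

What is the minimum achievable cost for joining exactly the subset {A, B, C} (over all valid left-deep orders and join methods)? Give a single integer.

Selinger DP over subsets of {A,B,C}:
  {A}: scan cost=400, card=400
  {C}: scan cost=50, card=50
  {B}: scan cost=200, card=200
  {AC}: card=1000; try (C,hash)→1400, (A,nl_idx)→1500, (A,merge)→4400, (C,merge)→4750, (A,hash)→7300, (A,nl)→20050 …(+1); best=1400 via (C,hash)
  {AB}: card=8000; try (B,hash)→4000, (A,merge)→6000, (B,merge)→6200, (A,hash)→7600, (A,nl_idx)→10000, (B,nl_idx)→11600 …(+2); best=4000 via (B,hash)
  {ABC}: card=20000; try (B,hash)→5600, (C,hash)→12600, (B,merge)→14200, (B,nl_idx)→29400, (C,merge)→116350, (B,nl)→201400 …(+1); best=5600 via (B,hash)

5600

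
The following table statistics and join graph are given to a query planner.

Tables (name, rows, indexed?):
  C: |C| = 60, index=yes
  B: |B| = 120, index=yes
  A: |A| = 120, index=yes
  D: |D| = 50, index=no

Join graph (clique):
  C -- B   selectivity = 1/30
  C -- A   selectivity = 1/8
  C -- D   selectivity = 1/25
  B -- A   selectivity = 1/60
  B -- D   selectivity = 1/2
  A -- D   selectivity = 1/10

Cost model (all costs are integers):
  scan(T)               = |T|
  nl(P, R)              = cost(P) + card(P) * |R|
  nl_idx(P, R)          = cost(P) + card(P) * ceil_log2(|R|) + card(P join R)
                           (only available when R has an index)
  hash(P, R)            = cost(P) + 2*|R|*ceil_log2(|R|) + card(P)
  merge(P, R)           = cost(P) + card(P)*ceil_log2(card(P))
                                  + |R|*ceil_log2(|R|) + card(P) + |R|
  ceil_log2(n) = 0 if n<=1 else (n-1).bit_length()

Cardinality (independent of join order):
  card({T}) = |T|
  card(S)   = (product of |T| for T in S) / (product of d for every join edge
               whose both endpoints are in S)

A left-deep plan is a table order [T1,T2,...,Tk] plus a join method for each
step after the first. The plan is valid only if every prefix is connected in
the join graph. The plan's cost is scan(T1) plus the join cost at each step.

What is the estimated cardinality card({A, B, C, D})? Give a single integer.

Tables in S: A(120), B(120), C(60), D(50)
Edges inside S: C-B(d=30), C-A(d=8), C-D(d=25), B-A(d=60), B-D(d=2), A-D(d=10)
numerator = 120 * 120 * 60 * 50 = 43200000
denominator = 30 * 8 * 25 * 60 * 2 * 10 = 7200000
card(S) = 43200000 / 7200000 = 6

6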